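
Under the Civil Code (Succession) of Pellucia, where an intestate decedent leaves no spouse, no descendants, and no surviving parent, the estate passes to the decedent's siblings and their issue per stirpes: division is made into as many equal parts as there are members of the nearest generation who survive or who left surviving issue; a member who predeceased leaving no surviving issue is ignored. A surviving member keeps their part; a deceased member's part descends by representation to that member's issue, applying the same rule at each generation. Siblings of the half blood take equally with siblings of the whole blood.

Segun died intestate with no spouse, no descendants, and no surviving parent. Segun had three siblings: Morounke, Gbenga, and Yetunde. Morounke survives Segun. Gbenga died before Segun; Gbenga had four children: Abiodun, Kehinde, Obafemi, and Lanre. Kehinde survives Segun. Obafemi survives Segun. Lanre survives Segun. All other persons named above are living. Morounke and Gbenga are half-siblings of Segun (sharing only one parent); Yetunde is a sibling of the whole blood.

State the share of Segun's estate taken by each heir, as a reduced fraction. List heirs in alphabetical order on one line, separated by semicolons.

No spouse, descendants, or parent survives, so the estate passes to Segun's siblings per stirpes.
Half-blood and whole-blood siblings take equally under the stated rule.
The estate is divided into 3 equal shares of 1/3 among Morounke, Gbenga, Yetunde.
Morounke is living and takes 1/3.
Gbenga predeceased; the 1/3 allotted to Gbenga's branch passes to Gbenga's issue by representation.
The 1/3 is divided into 4 equal shares of 1/12 among Abiodun, Kehinde, Obafemi, Lanre.
Abiodun is living and takes 1/12.
Kehinde is living and takes 1/12.
Obafemi is living and takes 1/12.
Lanre is living and takes 1/12.
Yetunde is living and takes 1/3.

Abiodun 1/12; Kehinde 1/12; Lanre 1/12; Morounke 1/3; Obafemi 1/12; Yetunde 1/3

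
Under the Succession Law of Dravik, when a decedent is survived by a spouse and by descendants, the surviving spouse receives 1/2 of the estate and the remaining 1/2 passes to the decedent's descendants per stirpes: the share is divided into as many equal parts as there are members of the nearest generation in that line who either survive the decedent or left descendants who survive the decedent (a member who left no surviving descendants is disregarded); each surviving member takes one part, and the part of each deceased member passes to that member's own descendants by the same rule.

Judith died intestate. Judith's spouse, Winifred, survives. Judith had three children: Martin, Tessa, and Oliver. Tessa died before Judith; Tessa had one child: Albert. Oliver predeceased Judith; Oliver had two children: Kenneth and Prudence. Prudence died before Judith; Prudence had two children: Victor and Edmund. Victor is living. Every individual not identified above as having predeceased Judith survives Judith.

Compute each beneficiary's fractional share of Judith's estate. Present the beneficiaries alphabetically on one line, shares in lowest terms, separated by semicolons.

Albert 1/6; Edmund 1/24; Kenneth 1/12; Martin 1/6; Victor 1/24; Winifred 1/2

Winifred, as surviving spouse, takes 1/2.
The remaining 1/2 passes to Judith's descendants per stirpes.
The 1/2 is divided into 3 equal shares of 1/6 among Martin, Tessa, Oliver.
Martin is living and takes 1/6.
Tessa predeceased; the 1/6 allotted to Tessa's branch passes to Tessa's issue by representation.
Albert is the sole taker at this level and receives the full 1/6.
Oliver predeceased; the 1/6 allotted to Oliver's branch passes to Oliver's issue by representation.
The 1/6 is divided into 2 equal shares of 1/12 among Kenneth, Prudence.
Kenneth is living and takes 1/12.
Prudence predeceased; the 1/12 allotted to Prudence's branch passes to Prudence's issue by representation.
The 1/12 is divided into 2 equal shares of 1/24 among Victor, Edmund.
Victor is living and takes 1/24.
Edmund is living and takes 1/24.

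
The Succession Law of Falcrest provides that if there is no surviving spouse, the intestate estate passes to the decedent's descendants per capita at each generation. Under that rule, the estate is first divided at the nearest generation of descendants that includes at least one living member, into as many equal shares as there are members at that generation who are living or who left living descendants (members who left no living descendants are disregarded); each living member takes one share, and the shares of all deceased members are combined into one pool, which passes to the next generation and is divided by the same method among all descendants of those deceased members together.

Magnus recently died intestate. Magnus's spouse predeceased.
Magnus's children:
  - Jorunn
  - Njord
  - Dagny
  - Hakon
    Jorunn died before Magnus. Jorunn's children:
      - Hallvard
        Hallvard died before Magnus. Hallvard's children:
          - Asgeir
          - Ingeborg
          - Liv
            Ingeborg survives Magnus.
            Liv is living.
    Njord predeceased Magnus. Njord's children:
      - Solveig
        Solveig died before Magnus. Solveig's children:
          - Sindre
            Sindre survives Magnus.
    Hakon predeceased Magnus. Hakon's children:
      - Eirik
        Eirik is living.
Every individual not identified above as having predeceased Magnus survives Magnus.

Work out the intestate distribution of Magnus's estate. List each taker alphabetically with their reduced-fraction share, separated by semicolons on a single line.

Asgeir 1/8; Dagny 1/4; Eirik 1/4; Ingeborg 1/8; Liv 1/8; Sindre 1/8

There is no surviving spouse, so the entire estate passes to Magnus's descendants per capita at each generation.
At generation 1 (Jorunn, Njord, Dagny, Hakon) there are 4 shares of (1)/4 = 1/4 each.
Living: Dagny — each takes 1/4.
Deceased: Jorunn, Njord, and Hakon. Their combined 3/4 is pooled and carried to generation 2.
At generation 2 (Hallvard, Solveig, Eirik) there are 3 shares of (3/4)/3 = 1/4 each.
Living: Eirik — each takes 1/4.
Deceased: Hallvard and Solveig. Their combined 1/2 is pooled and carried to generation 3.
At generation 3 (Asgeir, Ingeborg, Liv, Sindre) there are 4 shares of (1/2)/4 = 1/8 each.
Living: Asgeir, Ingeborg, Liv, and Sindre — each takes 1/8.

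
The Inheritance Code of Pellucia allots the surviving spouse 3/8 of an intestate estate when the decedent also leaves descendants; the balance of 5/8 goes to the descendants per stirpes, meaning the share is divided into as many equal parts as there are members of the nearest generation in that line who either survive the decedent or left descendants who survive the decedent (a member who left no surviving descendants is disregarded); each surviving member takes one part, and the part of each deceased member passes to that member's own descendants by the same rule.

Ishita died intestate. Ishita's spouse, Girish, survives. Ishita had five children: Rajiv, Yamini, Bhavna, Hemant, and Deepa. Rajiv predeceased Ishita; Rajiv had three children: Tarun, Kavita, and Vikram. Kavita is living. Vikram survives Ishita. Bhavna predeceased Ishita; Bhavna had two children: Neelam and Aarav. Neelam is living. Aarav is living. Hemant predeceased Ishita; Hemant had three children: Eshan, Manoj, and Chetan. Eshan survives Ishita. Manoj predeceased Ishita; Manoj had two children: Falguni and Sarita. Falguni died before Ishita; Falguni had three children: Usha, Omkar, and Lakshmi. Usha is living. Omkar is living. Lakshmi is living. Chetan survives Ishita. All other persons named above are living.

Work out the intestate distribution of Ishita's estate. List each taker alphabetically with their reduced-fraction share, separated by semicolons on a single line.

Aarav 1/16; Chetan 1/24; Deepa 1/8; Eshan 1/24; Girish 3/8; Kavita 1/24; Lakshmi 1/144; Neelam 1/16; Omkar 1/144; Sarita 1/48; Tarun 1/24; Usha 1/144; Vikram 1/24; Yamini 1/8

Girish, as surviving spouse, takes 3/8.
The remaining 5/8 passes to Ishita's descendants per stirpes.
The 5/8 is divided into 5 equal shares of 1/8 among Rajiv, Yamini, Bhavna, Hemant, Deepa.
Rajiv predeceased; the 1/8 allotted to Rajiv's branch passes to Rajiv's issue by representation.
The 1/8 is divided into 3 equal shares of 1/24 among Tarun, Kavita, Vikram.
Tarun is living and takes 1/24.
Kavita is living and takes 1/24.
Vikram is living and takes 1/24.
Yamini is living and takes 1/8.
Bhavna predeceased; the 1/8 allotted to Bhavna's branch passes to Bhavna's issue by representation.
The 1/8 is divided into 2 equal shares of 1/16 among Neelam, Aarav.
Neelam is living and takes 1/16.
Aarav is living and takes 1/16.
Hemant predeceased; the 1/8 allotted to Hemant's branch passes to Hemant's issue by representation.
The 1/8 is divided into 3 equal shares of 1/24 among Eshan, Manoj, Chetan.
Eshan is living and takes 1/24.
Manoj predeceased; the 1/24 allotted to Manoj's branch passes to Manoj's issue by representation.
The 1/24 is divided into 2 equal shares of 1/48 among Falguni, Sarita.
Falguni predeceased; the 1/48 allotted to Falguni's branch passes to Falguni's issue by representation.
The 1/48 is divided into 3 equal shares of 1/144 among Usha, Omkar, Lakshmi.
Usha is living and takes 1/144.
Omkar is living and takes 1/144.
Lakshmi is living and takes 1/144.
Sarita is living and takes 1/48.
Chetan is living and takes 1/24.
Deepa is living and takes 1/8.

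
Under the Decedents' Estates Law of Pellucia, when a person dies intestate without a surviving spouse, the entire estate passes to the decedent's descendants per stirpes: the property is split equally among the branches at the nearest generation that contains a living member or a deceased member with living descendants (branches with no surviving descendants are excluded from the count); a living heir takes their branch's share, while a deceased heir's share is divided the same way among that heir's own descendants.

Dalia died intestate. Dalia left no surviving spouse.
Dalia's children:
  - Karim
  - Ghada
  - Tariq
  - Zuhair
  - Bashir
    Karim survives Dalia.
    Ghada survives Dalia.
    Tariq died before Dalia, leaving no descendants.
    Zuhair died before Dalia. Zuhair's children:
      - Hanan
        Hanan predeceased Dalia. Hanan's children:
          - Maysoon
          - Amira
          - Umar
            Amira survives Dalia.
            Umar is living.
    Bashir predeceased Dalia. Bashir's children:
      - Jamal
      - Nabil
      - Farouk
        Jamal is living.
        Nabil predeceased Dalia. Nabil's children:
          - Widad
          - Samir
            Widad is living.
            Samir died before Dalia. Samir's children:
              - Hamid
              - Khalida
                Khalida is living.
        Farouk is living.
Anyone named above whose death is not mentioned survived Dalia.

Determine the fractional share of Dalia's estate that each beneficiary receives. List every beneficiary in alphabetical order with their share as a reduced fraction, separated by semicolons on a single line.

There is no surviving spouse, so the entire estate passes to Dalia's descendants per stirpes.
Tariq left no surviving issue, so that branch lapses and is disregarded.
The estate is divided into 4 equal shares of 1/4 among Karim, Ghada, Zuhair, Bashir.
Karim is living and takes 1/4.
Ghada is living and takes 1/4.
Zuhair predeceased; the 1/4 allotted to Zuhair's branch passes to Zuhair's issue by representation.
Hanan's line is the sole branch at this level, so the full 1/4 passes to Hanan's issue by representation.
The 1/4 is divided into 3 equal shares of 1/12 among Maysoon, Amira, Umar.
Maysoon is living and takes 1/12.
Amira is living and takes 1/12.
Umar is living and takes 1/12.
Bashir predeceased; the 1/4 allotted to Bashir's branch passes to Bashir's issue by representation.
The 1/4 is divided into 3 equal shares of 1/12 among Jamal, Nabil, Farouk.
Jamal is living and takes 1/12.
Nabil predeceased; the 1/12 allotted to Nabil's branch passes to Nabil's issue by representation.
The 1/12 is divided into 2 equal shares of 1/24 among Widad, Samir.
Widad is living and takes 1/24.
Samir predeceased; the 1/24 allotted to Samir's branch passes to Samir's issue by representation.
The 1/24 is divided into 2 equal shares of 1/48 among Hamid, Khalida.
Hamid is living and takes 1/48.
Khalida is living and takes 1/48.
Farouk is living and takes 1/12.

Amira 1/12; Farouk 1/12; Ghada 1/4; Hamid 1/48; Jamal 1/12; Karim 1/4; Khalida 1/48; Maysoon 1/12; Umar 1/12; Widad 1/24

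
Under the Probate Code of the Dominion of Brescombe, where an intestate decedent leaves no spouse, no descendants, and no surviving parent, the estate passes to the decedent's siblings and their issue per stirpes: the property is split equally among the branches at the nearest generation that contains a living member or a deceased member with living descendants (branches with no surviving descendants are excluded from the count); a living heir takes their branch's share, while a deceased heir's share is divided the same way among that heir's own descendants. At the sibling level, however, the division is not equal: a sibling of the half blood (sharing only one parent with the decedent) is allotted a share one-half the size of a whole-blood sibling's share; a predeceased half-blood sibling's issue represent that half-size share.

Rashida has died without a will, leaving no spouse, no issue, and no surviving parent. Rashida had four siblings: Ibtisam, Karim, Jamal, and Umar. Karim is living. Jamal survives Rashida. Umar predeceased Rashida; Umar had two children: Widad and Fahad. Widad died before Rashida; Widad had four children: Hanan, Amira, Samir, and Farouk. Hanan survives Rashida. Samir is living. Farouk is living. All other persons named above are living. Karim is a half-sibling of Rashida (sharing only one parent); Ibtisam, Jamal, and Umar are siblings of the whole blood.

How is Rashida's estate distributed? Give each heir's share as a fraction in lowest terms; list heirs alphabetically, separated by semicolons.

No spouse, descendants, or parent survives, so the estate passes to Rashida's siblings per stirpes.
Half-blood siblings count for one-half the weight of whole-blood siblings at the initial division.
Dividing 1 in proportion to weights (total weight 7/2): Ibtisam (weight 1) → 2/7; Karim (weight 1/2) → 1/7; Jamal (weight 1) → 2/7; Umar (weight 1) → 2/7.
Ibtisam is living and takes 2/7.
Karim is living and takes 1/7.
Jamal is living and takes 2/7.
Umar predeceased; the 2/7 allotted to Umar's branch passes to Umar's issue by representation.
The 2/7 is divided into 2 equal shares of 1/7 among Widad, Fahad.
Widad predeceased; the 1/7 allotted to Widad's branch passes to Widad's issue by representation.
The 1/7 is divided into 4 equal shares of 1/28 among Hanan, Amira, Samir, Farouk.
Hanan is living and takes 1/28.
Amira is living and takes 1/28.
Samir is living and takes 1/28.
Farouk is living and takes 1/28.
Fahad is living and takes 1/7.

Amira 1/28; Fahad 1/7; Farouk 1/28; Hanan 1/28; Ibtisam 2/7; Jamal 2/7; Karim 1/7; Samir 1/28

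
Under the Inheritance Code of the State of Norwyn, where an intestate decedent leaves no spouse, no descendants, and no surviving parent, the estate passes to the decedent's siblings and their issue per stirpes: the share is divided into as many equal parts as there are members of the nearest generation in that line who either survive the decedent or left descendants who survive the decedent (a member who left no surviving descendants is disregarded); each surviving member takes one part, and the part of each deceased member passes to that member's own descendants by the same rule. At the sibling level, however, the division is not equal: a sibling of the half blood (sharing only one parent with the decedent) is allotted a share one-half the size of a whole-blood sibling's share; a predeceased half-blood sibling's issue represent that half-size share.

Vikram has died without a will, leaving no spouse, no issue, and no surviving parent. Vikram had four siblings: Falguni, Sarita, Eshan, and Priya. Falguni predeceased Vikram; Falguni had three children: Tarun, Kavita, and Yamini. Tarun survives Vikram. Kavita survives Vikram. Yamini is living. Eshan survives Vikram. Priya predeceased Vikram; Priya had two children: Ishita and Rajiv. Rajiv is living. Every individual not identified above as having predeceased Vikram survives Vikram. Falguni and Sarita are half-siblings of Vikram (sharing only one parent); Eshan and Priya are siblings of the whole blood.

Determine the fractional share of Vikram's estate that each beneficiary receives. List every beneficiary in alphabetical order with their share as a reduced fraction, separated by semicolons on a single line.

Eshan 1/3; Ishita 1/6; Kavita 1/18; Rajiv 1/6; Sarita 1/6; Tarun 1/18; Yamini 1/18

No spouse, descendants, or parent survives, so the estate passes to Vikram's siblings per stirpes.
Half-blood siblings count for one-half the weight of whole-blood siblings at the initial division.
Dividing 1 in proportion to weights (total weight 3): Falguni (weight 1/2) → 1/6; Sarita (weight 1/2) → 1/6; Eshan (weight 1) → 1/3; Priya (weight 1) → 1/3.
Falguni predeceased; the 1/6 allotted to Falguni's branch passes to Falguni's issue by representation.
The 1/6 is divided into 3 equal shares of 1/18 among Tarun, Kavita, Yamini.
Tarun is living and takes 1/18.
Kavita is living and takes 1/18.
Yamini is living and takes 1/18.
Sarita is living and takes 1/6.
Eshan is living and takes 1/3.
Priya predeceased; the 1/3 allotted to Priya's branch passes to Priya's issue by representation.
The 1/3 is divided into 2 equal shares of 1/6 among Ishita, Rajiv.
Ishita is living and takes 1/6.
Rajiv is living and takes 1/6.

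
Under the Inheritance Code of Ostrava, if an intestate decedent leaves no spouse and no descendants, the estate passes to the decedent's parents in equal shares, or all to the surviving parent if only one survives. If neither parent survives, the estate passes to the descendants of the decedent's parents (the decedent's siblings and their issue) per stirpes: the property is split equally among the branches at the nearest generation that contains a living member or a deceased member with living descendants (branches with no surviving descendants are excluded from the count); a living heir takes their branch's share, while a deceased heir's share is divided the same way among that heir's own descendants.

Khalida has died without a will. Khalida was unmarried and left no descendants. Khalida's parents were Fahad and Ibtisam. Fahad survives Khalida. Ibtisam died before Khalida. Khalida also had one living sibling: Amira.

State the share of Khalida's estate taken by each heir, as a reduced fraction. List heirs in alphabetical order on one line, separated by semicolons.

Only one parent, Fahad, survives, so Fahad takes the entire estate. The siblings take nothing because a surviving parent has priority.

Fahad 1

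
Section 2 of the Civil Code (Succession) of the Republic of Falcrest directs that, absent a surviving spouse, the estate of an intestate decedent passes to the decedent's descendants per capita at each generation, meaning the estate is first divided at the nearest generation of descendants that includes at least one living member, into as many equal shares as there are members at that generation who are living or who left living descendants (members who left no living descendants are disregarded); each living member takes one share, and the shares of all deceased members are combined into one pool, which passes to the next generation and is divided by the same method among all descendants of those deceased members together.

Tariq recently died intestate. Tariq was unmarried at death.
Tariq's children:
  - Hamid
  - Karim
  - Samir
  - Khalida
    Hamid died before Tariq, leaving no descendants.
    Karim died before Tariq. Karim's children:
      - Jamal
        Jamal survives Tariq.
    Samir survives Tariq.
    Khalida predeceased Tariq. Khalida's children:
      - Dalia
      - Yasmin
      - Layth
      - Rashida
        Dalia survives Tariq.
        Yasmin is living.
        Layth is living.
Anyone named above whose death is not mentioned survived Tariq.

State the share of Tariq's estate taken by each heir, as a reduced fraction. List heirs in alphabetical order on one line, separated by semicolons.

There is no surviving spouse, so the entire estate passes to Tariq's descendants per capita at each generation.
At generation 1 (Karim, Samir, Khalida) there are 3 shares of (1)/3 = 1/3 each.
Living: Samir — each takes 1/3.
Deceased: Karim and Khalida. Their combined 2/3 is pooled and carried to generation 2.
At generation 2 (Jamal, Dalia, Yasmin, Layth, Rashida) there are 5 shares of (2/3)/5 = 2/15 each.
Living: Jamal, Dalia, Yasmin, Layth, and Rashida — each takes 2/15.

Dalia 2/15; Jamal 2/15; Layth 2/15; Rashida 2/15; Samir 1/3; Yasmin 2/15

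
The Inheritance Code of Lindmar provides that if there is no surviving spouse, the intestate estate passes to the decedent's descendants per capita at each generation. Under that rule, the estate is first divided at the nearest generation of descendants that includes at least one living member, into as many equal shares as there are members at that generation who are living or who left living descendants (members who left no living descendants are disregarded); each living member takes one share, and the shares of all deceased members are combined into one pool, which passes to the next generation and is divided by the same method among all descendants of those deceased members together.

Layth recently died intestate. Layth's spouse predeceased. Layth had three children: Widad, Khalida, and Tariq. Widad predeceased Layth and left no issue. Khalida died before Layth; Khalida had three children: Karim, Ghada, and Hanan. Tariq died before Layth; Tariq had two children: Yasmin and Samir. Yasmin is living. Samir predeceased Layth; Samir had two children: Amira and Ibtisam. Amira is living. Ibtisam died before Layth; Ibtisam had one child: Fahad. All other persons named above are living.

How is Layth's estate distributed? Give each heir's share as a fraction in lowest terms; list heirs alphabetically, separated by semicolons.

There is no surviving spouse, so the entire estate passes to Layth's descendants per capita at each generation.
No one at generation 1 (Khalida, Tariq) is living; moving to the next generation.
At generation 2 (Karim, Ghada, Hanan, Yasmin, Samir) there are 5 shares of (1)/5 = 1/5 each.
Living: Karim, Ghada, Hanan, and Yasmin — each takes 1/5.
Deceased: Samir. That 1/5 share is carried to generation 3.
At generation 3 (Amira, Ibtisam) there are 2 shares of (1/5)/2 = 1/10 each.
Living: Amira — each takes 1/10.
Deceased: Ibtisam. That 1/10 share is carried to generation 4.
At generation 4 (Fahad) there are 1 shares of (1/10)/1 = 1/10 each.
Living: Fahad — each takes 1/10.

Amira 1/10; Fahad 1/10; Ghada 1/5; Hanan 1/5; Karim 1/5; Yasmin 1/5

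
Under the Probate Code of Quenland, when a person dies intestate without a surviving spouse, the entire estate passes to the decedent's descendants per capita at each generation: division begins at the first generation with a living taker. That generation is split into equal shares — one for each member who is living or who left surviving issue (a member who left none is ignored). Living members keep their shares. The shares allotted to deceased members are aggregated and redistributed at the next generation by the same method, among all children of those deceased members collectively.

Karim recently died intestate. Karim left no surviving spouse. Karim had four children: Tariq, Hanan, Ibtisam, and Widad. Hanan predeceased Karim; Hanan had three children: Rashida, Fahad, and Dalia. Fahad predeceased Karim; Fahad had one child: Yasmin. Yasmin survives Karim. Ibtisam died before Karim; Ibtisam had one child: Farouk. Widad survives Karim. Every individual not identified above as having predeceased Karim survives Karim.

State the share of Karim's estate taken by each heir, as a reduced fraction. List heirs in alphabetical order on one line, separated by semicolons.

Dalia 1/8; Farouk 1/8; Rashida 1/8; Tariq 1/4; Widad 1/4; Yasmin 1/8

There is no surviving spouse, so the entire estate passes to Karim's descendants per capita at each generation.
At generation 1 (Tariq, Hanan, Ibtisam, Widad) there are 4 shares of (1)/4 = 1/4 each.
Living: Tariq and Widad — each takes 1/4.
Deceased: Hanan and Ibtisam. Their combined 1/2 is pooled and carried to generation 2.
At generation 2 (Rashida, Fahad, Dalia, Farouk) there are 4 shares of (1/2)/4 = 1/8 each.
Living: Rashida, Dalia, and Farouk — each takes 1/8.
Deceased: Fahad. That 1/8 share is carried to generation 3.
At generation 3 (Yasmin) there are 1 shares of (1/8)/1 = 1/8 each.
Living: Yasmin — each takes 1/8.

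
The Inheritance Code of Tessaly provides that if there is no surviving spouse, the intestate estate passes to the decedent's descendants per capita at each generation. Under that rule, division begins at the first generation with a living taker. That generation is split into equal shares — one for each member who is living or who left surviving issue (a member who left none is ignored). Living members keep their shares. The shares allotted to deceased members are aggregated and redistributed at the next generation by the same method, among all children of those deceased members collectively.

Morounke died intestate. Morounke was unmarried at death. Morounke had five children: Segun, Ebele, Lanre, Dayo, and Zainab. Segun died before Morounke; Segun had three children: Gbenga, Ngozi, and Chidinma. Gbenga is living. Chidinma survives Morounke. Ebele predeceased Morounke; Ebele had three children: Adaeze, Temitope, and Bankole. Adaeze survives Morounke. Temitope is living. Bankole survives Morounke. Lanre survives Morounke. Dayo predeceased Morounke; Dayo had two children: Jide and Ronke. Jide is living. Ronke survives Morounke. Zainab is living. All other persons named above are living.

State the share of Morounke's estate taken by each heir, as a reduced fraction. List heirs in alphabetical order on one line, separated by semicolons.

Adaeze 3/40; Bankole 3/40; Chidinma 3/40; Gbenga 3/40; Jide 3/40; Lanre 1/5; Ngozi 3/40; Ronke 3/40; Temitope 3/40; Zainab 1/5

There is no surviving spouse, so the entire estate passes to Morounke's descendants per capita at each generation.
At generation 1 (Segun, Ebele, Lanre, Dayo, Zainab) there are 5 shares of (1)/5 = 1/5 each.
Living: Lanre and Zainab — each takes 1/5.
Deceased: Segun, Ebele, and Dayo. Their combined 3/5 is pooled and carried to generation 2.
At generation 2 (Gbenga, Ngozi, Chidinma, Adaeze, Temitope, Bankole, Jide, Ronke) there are 8 shares of (3/5)/8 = 3/40 each.
Living: Gbenga, Ngozi, Chidinma, Adaeze, Temitope, Bankole, Jide, and Ronke — each takes 3/40.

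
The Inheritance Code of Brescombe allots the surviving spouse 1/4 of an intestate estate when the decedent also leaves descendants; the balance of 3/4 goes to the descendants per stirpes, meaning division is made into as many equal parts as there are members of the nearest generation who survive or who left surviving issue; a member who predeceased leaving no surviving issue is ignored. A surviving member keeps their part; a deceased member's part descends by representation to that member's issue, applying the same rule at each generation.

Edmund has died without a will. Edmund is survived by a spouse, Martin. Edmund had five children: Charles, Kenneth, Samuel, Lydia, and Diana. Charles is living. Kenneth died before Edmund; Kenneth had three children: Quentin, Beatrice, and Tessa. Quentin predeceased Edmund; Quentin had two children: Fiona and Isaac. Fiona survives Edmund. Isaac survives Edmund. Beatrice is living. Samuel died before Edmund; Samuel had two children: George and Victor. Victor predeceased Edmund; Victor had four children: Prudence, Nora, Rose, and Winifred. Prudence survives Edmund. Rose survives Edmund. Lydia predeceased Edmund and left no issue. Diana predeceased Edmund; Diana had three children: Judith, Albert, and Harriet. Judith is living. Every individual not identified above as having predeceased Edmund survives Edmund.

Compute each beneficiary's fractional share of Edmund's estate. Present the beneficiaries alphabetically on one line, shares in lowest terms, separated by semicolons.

Albert 1/16; Beatrice 1/16; Charles 3/16; Fiona 1/32; George 3/32; Harriet 1/16; Isaac 1/32; Judith 1/16; Martin 1/4; Nora 3/128; Prudence 3/128; Rose 3/128; Tessa 1/16; Winifred 3/128

Martin, as surviving spouse, takes 1/4.
The remaining 3/4 passes to Edmund's descendants per stirpes.
Lydia left no surviving issue, so that branch lapses and is disregarded.
The 3/4 is divided into 4 equal shares of 3/16 among Charles, Kenneth, Samuel, Diana.
Charles is living and takes 3/16.
Kenneth predeceased; the 3/16 allotted to Kenneth's branch passes to Kenneth's issue by representation.
The 3/16 is divided into 3 equal shares of 1/16 among Quentin, Beatrice, Tessa.
Quentin predeceased; the 1/16 allotted to Quentin's branch passes to Quentin's issue by representation.
The 1/16 is divided into 2 equal shares of 1/32 among Fiona, Isaac.
Fiona is living and takes 1/32.
Isaac is living and takes 1/32.
Beatrice is living and takes 1/16.
Tessa is living and takes 1/16.
Samuel predeceased; the 3/16 allotted to Samuel's branch passes to Samuel's issue by representation.
The 3/16 is divided into 2 equal shares of 3/32 among George, Victor.
George is living and takes 3/32.
Victor predeceased; the 3/32 allotted to Victor's branch passes to Victor's issue by representation.
The 3/32 is divided into 4 equal shares of 3/128 among Prudence, Nora, Rose, Winifred.
Prudence is living and takes 3/128.
Nora is living and takes 3/128.
Rose is living and takes 3/128.
Winifred is living and takes 3/128.
Diana predeceased; the 3/16 allotted to Diana's branch passes to Diana's issue by representation.
The 3/16 is divided into 3 equal shares of 1/16 among Judith, Albert, Harriet.
Judith is living and takes 1/16.
Albert is living and takes 1/16.
Harriet is living and takes 1/16.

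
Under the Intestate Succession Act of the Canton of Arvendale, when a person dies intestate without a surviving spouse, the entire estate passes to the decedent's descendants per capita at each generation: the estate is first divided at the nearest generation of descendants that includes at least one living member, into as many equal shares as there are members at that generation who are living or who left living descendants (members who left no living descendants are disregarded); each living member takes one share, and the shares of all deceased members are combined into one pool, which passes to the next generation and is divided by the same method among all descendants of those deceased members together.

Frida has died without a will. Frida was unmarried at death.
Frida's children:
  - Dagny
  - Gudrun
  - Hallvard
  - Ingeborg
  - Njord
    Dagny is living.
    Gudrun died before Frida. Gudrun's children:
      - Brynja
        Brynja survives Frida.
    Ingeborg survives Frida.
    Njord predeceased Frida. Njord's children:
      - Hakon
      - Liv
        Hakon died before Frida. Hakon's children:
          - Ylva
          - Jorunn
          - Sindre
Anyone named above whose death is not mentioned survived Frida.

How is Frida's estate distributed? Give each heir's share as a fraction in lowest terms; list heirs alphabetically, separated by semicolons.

Brynja 2/15; Dagny 1/5; Hallvard 1/5; Ingeborg 1/5; Jorunn 2/45; Liv 2/15; Sindre 2/45; Ylva 2/45

There is no surviving spouse, so the entire estate passes to Frida's descendants per capita at each generation.
At generation 1 (Dagny, Gudrun, Hallvard, Ingeborg, Njord) there are 5 shares of (1)/5 = 1/5 each.
Living: Dagny, Hallvard, and Ingeborg — each takes 1/5.
Deceased: Gudrun and Njord. Their combined 2/5 is pooled and carried to generation 2.
At generation 2 (Brynja, Hakon, Liv) there are 3 shares of (2/5)/3 = 2/15 each.
Living: Brynja and Liv — each takes 2/15.
Deceased: Hakon. That 2/15 share is carried to generation 3.
At generation 3 (Ylva, Jorunn, Sindre) there are 3 shares of (2/15)/3 = 2/45 each.
Living: Ylva, Jorunn, and Sindre — each takes 2/45.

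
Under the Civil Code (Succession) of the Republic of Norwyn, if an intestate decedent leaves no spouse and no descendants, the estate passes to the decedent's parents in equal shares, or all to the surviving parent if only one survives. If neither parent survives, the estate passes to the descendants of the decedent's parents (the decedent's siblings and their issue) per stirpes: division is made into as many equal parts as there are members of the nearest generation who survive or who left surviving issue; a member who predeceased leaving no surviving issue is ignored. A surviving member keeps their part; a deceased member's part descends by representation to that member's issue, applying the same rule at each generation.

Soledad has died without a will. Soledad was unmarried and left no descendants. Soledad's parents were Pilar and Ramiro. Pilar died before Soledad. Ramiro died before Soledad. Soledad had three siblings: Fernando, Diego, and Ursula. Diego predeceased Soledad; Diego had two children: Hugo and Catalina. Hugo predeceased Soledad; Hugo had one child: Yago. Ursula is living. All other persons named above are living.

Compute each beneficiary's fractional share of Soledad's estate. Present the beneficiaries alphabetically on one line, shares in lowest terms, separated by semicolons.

Catalina 1/6; Fernando 1/3; Ursula 1/3; Yago 1/6

Neither parent survives and there are no descendants, so the estate passes to Soledad's siblings and their issue per stirpes.
The estate is divided into 3 equal shares of 1/3 among Fernando, Diego, Ursula.
Fernando is living and takes 1/3.
Diego predeceased; the 1/3 allotted to Diego's branch passes to Diego's issue by representation.
The 1/3 is divided into 2 equal shares of 1/6 among Hugo, Catalina.
Hugo predeceased; the 1/6 allotted to Hugo's branch passes to Hugo's issue by representation.
Yago is the sole taker at this level and receives the full 1/6.
Catalina is living and takes 1/6.
Ursula is living and takes 1/3.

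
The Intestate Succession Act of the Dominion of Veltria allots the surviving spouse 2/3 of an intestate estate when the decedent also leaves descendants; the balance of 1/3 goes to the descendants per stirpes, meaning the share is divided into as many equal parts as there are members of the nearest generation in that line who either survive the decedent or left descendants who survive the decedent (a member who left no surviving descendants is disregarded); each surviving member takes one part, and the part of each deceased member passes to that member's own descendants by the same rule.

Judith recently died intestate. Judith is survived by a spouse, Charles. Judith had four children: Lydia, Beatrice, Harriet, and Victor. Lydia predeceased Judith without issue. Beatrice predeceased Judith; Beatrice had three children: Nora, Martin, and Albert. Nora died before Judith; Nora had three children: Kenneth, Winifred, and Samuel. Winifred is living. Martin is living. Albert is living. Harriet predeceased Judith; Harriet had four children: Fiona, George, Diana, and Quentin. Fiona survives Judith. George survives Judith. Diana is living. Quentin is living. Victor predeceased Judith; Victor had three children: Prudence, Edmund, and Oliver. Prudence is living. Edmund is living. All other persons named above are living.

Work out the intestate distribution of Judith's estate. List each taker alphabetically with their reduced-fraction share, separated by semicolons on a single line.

Albert 1/27; Charles 2/3; Diana 1/36; Edmund 1/27; Fiona 1/36; George 1/36; Kenneth 1/81; Martin 1/27; Oliver 1/27; Prudence 1/27; Quentin 1/36; Samuel 1/81; Winifred 1/81

Charles, as surviving spouse, takes 2/3.
The remaining 1/3 passes to Judith's descendants per stirpes.
Lydia left no surviving issue, so that branch lapses and is disregarded.
The 1/3 is divided into 3 equal shares of 1/9 among Beatrice, Harriet, Victor.
Beatrice predeceased; the 1/9 allotted to Beatrice's branch passes to Beatrice's issue by representation.
The 1/9 is divided into 3 equal shares of 1/27 among Nora, Martin, Albert.
Nora predeceased; the 1/27 allotted to Nora's branch passes to Nora's issue by representation.
The 1/27 is divided into 3 equal shares of 1/81 among Kenneth, Winifred, Samuel.
Kenneth is living and takes 1/81.
Winifred is living and takes 1/81.
Samuel is living and takes 1/81.
Martin is living and takes 1/27.
Albert is living and takes 1/27.
Harriet predeceased; the 1/9 allotted to Harriet's branch passes to Harriet's issue by representation.
The 1/9 is divided into 4 equal shares of 1/36 among Fiona, George, Diana, Quentin.
Fiona is living and takes 1/36.
George is living and takes 1/36.
Diana is living and takes 1/36.
Quentin is living and takes 1/36.
Victor predeceased; the 1/9 allotted to Victor's branch passes to Victor's issue by representation.
The 1/9 is divided into 3 equal shares of 1/27 among Prudence, Edmund, Oliver.
Prudence is living and takes 1/27.
Edmund is living and takes 1/27.
Oliver is living and takes 1/27.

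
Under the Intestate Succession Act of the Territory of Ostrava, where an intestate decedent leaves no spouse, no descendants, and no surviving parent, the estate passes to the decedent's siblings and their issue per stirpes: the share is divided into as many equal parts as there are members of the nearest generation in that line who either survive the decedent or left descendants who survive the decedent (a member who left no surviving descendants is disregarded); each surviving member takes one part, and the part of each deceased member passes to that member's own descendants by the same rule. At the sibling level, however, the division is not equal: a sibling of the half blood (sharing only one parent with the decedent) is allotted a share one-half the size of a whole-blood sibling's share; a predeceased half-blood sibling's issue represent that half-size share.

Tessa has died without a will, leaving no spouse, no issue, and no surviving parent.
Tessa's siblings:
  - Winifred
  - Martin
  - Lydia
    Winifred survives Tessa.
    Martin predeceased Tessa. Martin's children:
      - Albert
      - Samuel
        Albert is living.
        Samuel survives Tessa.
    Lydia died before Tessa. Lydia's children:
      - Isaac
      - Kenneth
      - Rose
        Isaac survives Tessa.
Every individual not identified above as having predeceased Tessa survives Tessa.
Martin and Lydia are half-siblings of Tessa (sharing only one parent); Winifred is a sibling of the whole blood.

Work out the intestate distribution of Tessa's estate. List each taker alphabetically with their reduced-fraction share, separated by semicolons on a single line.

Albert 1/8; Isaac 1/12; Kenneth 1/12; Rose 1/12; Samuel 1/8; Winifred 1/2

No spouse, descendants, or parent survives, so the estate passes to Tessa's siblings per stirpes.
Half-blood siblings count for one-half the weight of whole-blood siblings at the initial division.
Dividing 1 in proportion to weights (total weight 2): Winifred (weight 1) → 1/2; Martin (weight 1/2) → 1/4; Lydia (weight 1/2) → 1/4.
Winifred is living and takes 1/2.
Martin predeceased; the 1/4 allotted to Martin's branch passes to Martin's issue by representation.
The 1/4 is divided into 2 equal shares of 1/8 among Albert, Samuel.
Albert is living and takes 1/8.
Samuel is living and takes 1/8.
Lydia predeceased; the 1/4 allotted to Lydia's branch passes to Lydia's issue by representation.
The 1/4 is divided into 3 equal shares of 1/12 among Isaac, Kenneth, Rose.
Isaac is living and takes 1/12.
Kenneth is living and takes 1/12.
Rose is living and takes 1/12.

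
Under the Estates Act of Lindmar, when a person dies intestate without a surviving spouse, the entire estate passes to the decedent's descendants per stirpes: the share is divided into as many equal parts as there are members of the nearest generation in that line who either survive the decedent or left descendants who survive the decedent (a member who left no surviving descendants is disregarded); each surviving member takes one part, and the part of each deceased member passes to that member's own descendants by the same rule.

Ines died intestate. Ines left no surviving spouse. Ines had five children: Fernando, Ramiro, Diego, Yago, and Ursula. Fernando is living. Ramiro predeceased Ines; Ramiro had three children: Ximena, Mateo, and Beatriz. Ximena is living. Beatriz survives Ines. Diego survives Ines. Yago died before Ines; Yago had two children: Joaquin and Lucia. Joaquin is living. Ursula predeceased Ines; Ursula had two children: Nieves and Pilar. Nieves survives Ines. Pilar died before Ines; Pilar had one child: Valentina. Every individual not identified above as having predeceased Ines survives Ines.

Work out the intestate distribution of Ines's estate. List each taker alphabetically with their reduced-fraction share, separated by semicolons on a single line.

Beatriz 1/15; Diego 1/5; Fernando 1/5; Joaquin 1/10; Lucia 1/10; Mateo 1/15; Nieves 1/10; Valentina 1/10; Ximena 1/15

There is no surviving spouse, so the entire estate passes to Ines's descendants per stirpes.
The estate is divided into 5 equal shares of 1/5 among Fernando, Ramiro, Diego, Yago, Ursula.
Fernando is living and takes 1/5.
Ramiro predeceased; the 1/5 allotted to Ramiro's branch passes to Ramiro's issue by representation.
The 1/5 is divided into 3 equal shares of 1/15 among Ximena, Mateo, Beatriz.
Ximena is living and takes 1/15.
Mateo is living and takes 1/15.
Beatriz is living and takes 1/15.
Diego is living and takes 1/5.
Yago predeceased; the 1/5 allotted to Yago's branch passes to Yago's issue by representation.
The 1/5 is divided into 2 equal shares of 1/10 among Joaquin, Lucia.
Joaquin is living and takes 1/10.
Lucia is living and takes 1/10.
Ursula predeceased; the 1/5 allotted to Ursula's branch passes to Ursula's issue by representation.
The 1/5 is divided into 2 equal shares of 1/10 among Nieves, Pilar.
Nieves is living and takes 1/10.
Pilar predeceased; the 1/10 allotted to Pilar's branch passes to Pilar's issue by representation.
Valentina is the sole taker at this level and receives the full 1/10.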